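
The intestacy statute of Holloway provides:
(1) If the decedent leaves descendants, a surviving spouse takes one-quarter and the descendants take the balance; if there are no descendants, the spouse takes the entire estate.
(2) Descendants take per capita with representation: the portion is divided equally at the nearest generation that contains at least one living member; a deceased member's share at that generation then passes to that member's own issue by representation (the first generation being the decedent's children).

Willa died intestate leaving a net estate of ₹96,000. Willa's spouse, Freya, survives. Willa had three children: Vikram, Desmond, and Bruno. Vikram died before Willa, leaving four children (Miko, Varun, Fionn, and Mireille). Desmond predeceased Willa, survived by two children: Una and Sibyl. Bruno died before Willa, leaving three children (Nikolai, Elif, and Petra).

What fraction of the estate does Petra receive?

Petra receives 1/12 of the estate.

Freya takes one-quarter of ₹96,000 = ₹24,000. The remaining ₹72,000 passes to the descendants.
No child survives, so the initial division is made at the grandchildren's generation.
The descendants' portion (₹72,000) is divided into 9 shares of ₹8,000: Miko, Varun, Fionn, Mireille, Una, Sibyl, Nikolai, Elif, and Petra each take ₹8,000.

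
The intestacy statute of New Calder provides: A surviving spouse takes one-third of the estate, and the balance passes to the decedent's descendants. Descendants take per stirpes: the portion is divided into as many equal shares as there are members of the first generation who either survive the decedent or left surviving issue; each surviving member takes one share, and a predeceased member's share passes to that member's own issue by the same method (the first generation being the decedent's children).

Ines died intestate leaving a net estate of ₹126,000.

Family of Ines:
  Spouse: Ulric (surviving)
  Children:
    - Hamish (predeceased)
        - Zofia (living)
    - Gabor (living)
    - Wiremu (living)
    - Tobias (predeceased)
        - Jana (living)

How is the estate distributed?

Ulric takes one-third of ₹126,000 = ₹42,000. The remaining ₹84,000 passes to the descendants.
The descendants' portion (₹84,000) is divided into 4 shares of ₹21,000: Gabor and Wiremu each take ₹21,000; Hamish's ₹21,000 share passes to Hamish's issue; Tobias's ₹21,000 share passes to Tobias's issue.
Hamish's share (₹21,000) passes entirely to Zofia.
Tobias's share (₹21,000) passes entirely to Jana.

Ulric: ₹42,000; Zofia: ₹21,000; Gabor: ₹21,000; Wiremu: ₹21,000; Jana: ₹21,000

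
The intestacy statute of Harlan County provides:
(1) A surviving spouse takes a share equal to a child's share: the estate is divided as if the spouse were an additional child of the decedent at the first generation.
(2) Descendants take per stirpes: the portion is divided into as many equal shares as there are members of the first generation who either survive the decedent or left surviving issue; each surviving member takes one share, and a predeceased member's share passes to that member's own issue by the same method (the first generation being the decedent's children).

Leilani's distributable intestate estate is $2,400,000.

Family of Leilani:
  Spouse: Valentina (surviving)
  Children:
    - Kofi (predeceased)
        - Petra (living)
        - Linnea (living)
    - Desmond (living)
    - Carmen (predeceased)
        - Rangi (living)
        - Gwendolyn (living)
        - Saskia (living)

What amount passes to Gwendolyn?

Gwendolyn receives $200,000.

The spouse counts as an additional share at the children's level, so there are 4 primary shares of $600,000. Valentina takes one such share ($600,000).
The children's combined portion ($1,800,000) is divided into 3 shares of $600,000: Desmond takes $600,000; Kofi's $600,000 share passes to Kofi's issue; Carmen's $600,000 share passes to Carmen's issue.
Kofi's share ($600,000) is divided into 2 shares of $300,000: Petra and Linnea each take $300,000.
Carmen's share ($600,000) is divided into 3 shares of $200,000: Rangi, Gwendolyn, and Saskia each take $200,000.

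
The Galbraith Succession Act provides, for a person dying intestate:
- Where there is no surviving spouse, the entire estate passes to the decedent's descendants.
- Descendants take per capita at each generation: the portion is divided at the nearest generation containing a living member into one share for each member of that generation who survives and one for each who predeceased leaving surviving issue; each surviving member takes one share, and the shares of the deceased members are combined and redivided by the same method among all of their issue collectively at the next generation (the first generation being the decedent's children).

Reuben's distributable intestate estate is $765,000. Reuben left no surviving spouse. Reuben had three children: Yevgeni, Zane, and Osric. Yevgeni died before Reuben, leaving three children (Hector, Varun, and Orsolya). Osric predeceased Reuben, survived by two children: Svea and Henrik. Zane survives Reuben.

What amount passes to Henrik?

Henrik receives $102,000.

The entire $765,000 passes to the descendants.
That amount ($765,000) is divided at the children's generation into 3 shares of $255,000. Zane takes $255,000. The 2 shares of the deceased (Yevgeni and Osric) are combined into a pool of $510,000.
That pool ($510,000) is divided at the grandchildren's generation equally among Hector, Varun, Orsolya, Svea, and Henrik: $102,000 each.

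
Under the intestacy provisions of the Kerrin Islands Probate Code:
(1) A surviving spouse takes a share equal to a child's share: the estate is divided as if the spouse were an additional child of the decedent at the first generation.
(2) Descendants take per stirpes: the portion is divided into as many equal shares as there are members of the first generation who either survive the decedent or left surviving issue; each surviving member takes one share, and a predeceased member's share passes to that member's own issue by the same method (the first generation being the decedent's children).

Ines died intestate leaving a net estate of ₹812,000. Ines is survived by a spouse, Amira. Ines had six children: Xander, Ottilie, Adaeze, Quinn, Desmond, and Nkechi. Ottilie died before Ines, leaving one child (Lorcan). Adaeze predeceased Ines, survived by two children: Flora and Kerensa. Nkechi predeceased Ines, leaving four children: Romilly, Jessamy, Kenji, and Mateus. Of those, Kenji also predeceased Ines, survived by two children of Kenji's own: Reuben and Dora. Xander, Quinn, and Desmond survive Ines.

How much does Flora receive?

The spouse counts as an additional share at the children's level, so there are 7 primary shares of ₹116,000. Amira takes one such share (₹116,000).
The children's combined portion (₹696,000) is divided into 6 shares of ₹116,000: Xander, Quinn, and Desmond each take ₹116,000; Ottilie's ₹116,000 share passes to Ottilie's issue; Adaeze's ₹116,000 share passes to Adaeze's issue; Nkechi's ₹116,000 share passes to Nkechi's issue.
Ottilie's share (₹116,000) passes entirely to Lorcan.
Adaeze's share (₹116,000) is divided into 2 shares of ₹58,000: Flora and Kerensa each take ₹58,000.
Nkechi's share (₹116,000) is divided into 4 shares of ₹29,000: Romilly, Jessamy, and Mateus each take ₹29,000; Kenji's ₹29,000 share passes to Kenji's issue.
Kenji's share (₹29,000) is divided into 2 shares of ₹14,500: Reuben and Dora each take ₹14,500.

Flora receives ₹58,000.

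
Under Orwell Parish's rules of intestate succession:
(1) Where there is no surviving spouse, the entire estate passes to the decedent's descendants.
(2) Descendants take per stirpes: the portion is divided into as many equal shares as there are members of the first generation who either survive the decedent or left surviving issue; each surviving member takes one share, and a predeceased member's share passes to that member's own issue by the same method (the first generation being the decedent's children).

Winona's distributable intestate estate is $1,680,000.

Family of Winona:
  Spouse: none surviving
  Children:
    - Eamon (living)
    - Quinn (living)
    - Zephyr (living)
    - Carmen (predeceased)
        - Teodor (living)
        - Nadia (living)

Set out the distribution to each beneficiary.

Eamon: $420,000; Quinn: $420,000; Zephyr: $420,000; Teodor: $210,000; Nadia: $210,000

The entire $1,680,000 passes to the descendants.
That amount ($1,680,000) is divided into 4 shares of $420,000: Eamon, Quinn, and Zephyr each take $420,000; Carmen's $420,000 share passes to Carmen's issue.
Carmen's share ($420,000) is divided into 2 shares of $210,000: Teodor and Nadia each take $210,000.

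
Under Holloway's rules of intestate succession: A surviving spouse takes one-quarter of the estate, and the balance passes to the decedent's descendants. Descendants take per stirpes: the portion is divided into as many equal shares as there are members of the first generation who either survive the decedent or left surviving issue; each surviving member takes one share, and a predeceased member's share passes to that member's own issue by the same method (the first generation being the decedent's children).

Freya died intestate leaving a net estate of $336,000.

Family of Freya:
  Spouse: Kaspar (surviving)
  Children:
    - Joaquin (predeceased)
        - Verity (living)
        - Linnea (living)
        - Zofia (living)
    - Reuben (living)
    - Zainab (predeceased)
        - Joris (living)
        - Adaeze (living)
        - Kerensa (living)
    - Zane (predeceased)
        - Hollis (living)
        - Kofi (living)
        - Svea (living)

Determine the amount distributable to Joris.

Kaspar takes one-quarter of $336,000 = $84,000. The remaining $252,000 passes to the descendants.
The descendants' portion ($252,000) is divided into 4 shares of $63,000: Reuben takes $63,000; Joaquin's $63,000 share passes to Joaquin's issue; Zainab's $63,000 share passes to Zainab's issue; Zane's $63,000 share passes to Zane's issue.
Joaquin's share ($63,000) is divided into 3 shares of $21,000: Verity, Linnea, and Zofia each take $21,000.
Zainab's share ($63,000) is divided into 3 shares of $21,000: Joris, Adaeze, and Kerensa each take $21,000.
Zane's share ($63,000) is divided into 3 shares of $21,000: Hollis, Kofi, and Svea each take $21,000.

Joris receives $21,000.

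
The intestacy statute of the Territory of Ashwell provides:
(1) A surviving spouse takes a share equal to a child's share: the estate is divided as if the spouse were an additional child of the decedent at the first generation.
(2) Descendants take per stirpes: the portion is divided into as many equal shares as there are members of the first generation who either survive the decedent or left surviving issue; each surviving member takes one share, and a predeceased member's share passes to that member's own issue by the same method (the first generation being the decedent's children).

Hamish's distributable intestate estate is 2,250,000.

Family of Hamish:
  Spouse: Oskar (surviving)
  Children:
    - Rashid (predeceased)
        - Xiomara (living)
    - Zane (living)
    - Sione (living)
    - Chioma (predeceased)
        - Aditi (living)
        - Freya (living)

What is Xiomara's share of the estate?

Xiomara receives 450,000.

The spouse counts as an additional share at the children's level, so there are 5 primary shares of 450,000. Oskar takes one such share (450,000).
The children's combined portion (1,800,000) is divided into 4 shares of 450,000: Zane and Sione each take 450,000; Rashid's 450,000 share passes to Rashid's issue; Chioma's 450,000 share passes to Chioma's issue.
Rashid's share (450,000) passes entirely to Xiomara.
Chioma's share (450,000) is divided into 2 shares of 225,000: Aditi and Freya each take 225,000.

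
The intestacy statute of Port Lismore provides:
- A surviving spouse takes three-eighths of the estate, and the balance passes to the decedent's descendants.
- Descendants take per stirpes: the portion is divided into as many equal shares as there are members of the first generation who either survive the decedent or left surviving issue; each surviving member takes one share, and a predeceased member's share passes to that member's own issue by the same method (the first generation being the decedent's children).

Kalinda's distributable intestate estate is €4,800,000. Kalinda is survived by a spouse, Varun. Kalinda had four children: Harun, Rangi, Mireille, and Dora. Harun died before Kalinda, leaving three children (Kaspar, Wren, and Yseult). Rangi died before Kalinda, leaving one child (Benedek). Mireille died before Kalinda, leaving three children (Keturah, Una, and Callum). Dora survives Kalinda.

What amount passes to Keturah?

Keturah receives €250,000.

Varun takes three-eighths of €4,800,000 = €1,800,000. The remaining €3,000,000 passes to the descendants.
The descendants' portion (€3,000,000) is divided into 4 shares of €750,000: Dora takes €750,000; Harun's €750,000 share passes to Harun's issue; Rangi's €750,000 share passes to Rangi's issue; Mireille's €750,000 share passes to Mireille's issue.
Harun's share (€750,000) is divided into 3 shares of €250,000: Kaspar, Wren, and Yseult each take €250,000.
Rangi's share (€750,000) passes entirely to Benedek.
Mireille's share (€750,000) is divided into 3 shares of €250,000: Keturah, Una, and Callum each take €250,000.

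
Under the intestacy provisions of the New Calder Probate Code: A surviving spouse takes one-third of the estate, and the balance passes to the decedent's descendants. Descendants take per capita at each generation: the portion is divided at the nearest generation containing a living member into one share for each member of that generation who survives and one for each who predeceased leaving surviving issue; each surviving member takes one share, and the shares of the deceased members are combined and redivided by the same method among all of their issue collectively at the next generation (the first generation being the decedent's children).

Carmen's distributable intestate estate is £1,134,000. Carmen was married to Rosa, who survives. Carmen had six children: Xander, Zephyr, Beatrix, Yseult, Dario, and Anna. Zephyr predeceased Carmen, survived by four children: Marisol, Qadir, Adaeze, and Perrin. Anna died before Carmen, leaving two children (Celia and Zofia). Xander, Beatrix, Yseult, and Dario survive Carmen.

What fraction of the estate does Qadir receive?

Qadir receives 1/27 of the estate.

Rosa takes one-third of £1,134,000 = £378,000. The remaining £756,000 passes to the descendants.
The descendants' portion (£756,000) is divided at the children's generation into 6 shares of £126,000. Xander, Beatrix, Yseult, and Dario each take £126,000. The 2 shares of the deceased (Zephyr and Anna) are combined into a pool of £252,000.
That pool (£252,000) is divided at the grandchildren's generation equally among Marisol, Qadir, Adaeze, Perrin, Celia, and Zofia: £42,000 each.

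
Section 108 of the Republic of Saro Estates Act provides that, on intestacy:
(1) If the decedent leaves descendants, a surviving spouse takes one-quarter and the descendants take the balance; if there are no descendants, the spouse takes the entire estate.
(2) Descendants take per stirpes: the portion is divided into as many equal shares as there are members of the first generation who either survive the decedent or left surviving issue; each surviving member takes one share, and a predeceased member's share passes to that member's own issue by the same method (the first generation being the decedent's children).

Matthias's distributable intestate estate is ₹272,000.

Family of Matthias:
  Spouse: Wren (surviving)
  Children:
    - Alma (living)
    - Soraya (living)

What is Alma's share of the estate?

Alma receives ₹102,000.

Wren takes one-quarter of ₹272,000 = ₹68,000. The remaining ₹204,000 passes to the descendants.
The descendants' portion (₹204,000) is divided into 2 shares of ₹102,000: Alma and Soraya each take ₹102,000.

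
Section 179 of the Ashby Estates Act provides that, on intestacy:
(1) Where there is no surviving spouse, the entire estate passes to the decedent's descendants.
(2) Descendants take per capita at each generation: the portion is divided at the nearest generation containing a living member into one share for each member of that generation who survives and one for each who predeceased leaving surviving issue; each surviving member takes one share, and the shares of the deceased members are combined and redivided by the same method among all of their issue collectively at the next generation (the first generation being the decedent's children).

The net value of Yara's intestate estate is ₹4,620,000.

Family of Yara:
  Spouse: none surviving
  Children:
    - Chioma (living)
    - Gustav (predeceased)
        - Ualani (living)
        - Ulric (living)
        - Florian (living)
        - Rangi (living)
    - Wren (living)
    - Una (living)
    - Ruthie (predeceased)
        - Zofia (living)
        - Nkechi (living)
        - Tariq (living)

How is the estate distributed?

The entire ₹4,620,000 passes to the descendants.
That amount (₹4,620,000) is divided at the children's generation into 5 shares of ₹924,000. Chioma, Wren, and Una each take ₹924,000. The 2 shares of the deceased (Gustav and Ruthie) are combined into a pool of ₹1,848,000.
That pool (₹1,848,000) is divided at the grandchildren's generation equally among Ualani, Ulric, Florian, Rangi, Zofia, Nkechi, and Tariq: ₹264,000 each.

Chioma: ₹924,000; Ualani: ₹264,000; Ulric: ₹264,000; Florian: ₹264,000; Rangi: ₹264,000; Wren: ₹924,000; Una: ₹924,000; Zofia: ₹264,000; Nkechi: ₹264,000; Tariq: ₹264,000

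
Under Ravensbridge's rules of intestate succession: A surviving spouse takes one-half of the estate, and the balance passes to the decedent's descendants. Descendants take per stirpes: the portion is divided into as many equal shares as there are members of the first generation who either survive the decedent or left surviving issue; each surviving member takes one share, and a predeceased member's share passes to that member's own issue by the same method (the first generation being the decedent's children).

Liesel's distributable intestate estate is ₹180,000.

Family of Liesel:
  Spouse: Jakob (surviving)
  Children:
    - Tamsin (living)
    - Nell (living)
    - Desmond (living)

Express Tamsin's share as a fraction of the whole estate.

Tamsin receives 1/6 of the estate.

Jakob takes one-half of ₹180,000 = ₹90,000. The remaining ₹90,000 passes to the descendants.
The descendants' portion (₹90,000) is divided into 3 shares of ₹30,000: Tamsin, Nell, and Desmond each take ₹30,000.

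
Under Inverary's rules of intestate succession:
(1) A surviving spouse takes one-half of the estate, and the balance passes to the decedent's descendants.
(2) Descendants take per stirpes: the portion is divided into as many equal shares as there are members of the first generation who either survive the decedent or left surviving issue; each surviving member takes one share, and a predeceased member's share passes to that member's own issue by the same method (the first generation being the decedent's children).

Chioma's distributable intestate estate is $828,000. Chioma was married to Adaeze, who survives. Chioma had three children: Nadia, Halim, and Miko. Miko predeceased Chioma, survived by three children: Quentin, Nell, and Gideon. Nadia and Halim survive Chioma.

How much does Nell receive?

Nell receives $46,000.

Adaeze takes one-half of $828,000 = $414,000. The remaining $414,000 passes to the descendants.
The descendants' portion ($414,000) is divided into 3 shares of $138,000: Nadia and Halim each take $138,000; Miko's $138,000 share passes to Miko's issue.
Miko's share ($138,000) is divided into 3 shares of $46,000: Quentin, Nell, and Gideon each take $46,000.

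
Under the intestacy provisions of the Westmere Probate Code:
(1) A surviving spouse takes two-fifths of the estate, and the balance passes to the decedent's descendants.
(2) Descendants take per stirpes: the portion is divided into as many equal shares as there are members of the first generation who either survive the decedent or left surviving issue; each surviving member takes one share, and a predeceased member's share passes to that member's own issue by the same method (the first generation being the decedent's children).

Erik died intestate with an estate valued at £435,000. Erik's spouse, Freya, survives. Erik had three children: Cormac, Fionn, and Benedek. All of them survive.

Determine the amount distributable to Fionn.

Fionn receives £87,000.

Freya takes two-fifths of £435,000 = £174,000. The remaining £261,000 passes to the descendants.
The descendants' portion (£261,000) is divided into 3 shares of £87,000: Cormac, Fionn, and Benedek each take £87,000.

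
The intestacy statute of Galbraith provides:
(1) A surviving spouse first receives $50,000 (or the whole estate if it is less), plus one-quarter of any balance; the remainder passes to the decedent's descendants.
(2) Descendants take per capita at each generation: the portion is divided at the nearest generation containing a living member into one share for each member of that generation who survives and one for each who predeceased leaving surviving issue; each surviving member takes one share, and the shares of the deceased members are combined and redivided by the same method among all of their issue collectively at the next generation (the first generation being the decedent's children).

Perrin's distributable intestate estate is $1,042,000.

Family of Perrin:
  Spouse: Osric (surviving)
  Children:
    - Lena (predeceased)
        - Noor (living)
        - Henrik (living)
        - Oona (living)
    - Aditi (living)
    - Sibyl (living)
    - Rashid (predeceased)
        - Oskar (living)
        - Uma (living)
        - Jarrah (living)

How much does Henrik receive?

Osric first takes $50,000, leaving a balance of $992,000. Osric then takes one-quarter of the balance ($248,000), for a total of $298,000. The remaining $744,000 passes to the descendants.
The descendants' portion ($744,000) is divided at the children's generation into 4 shares of $186,000. Aditi and Sibyl each take $186,000. The 2 shares of the deceased (Lena and Rashid) are combined into a pool of $372,000.
That pool ($372,000) is divided at the grandchildren's generation equally among Noor, Henrik, Oona, Oskar, Uma, and Jarrah: $62,000 each.

Henrik receives $62,000.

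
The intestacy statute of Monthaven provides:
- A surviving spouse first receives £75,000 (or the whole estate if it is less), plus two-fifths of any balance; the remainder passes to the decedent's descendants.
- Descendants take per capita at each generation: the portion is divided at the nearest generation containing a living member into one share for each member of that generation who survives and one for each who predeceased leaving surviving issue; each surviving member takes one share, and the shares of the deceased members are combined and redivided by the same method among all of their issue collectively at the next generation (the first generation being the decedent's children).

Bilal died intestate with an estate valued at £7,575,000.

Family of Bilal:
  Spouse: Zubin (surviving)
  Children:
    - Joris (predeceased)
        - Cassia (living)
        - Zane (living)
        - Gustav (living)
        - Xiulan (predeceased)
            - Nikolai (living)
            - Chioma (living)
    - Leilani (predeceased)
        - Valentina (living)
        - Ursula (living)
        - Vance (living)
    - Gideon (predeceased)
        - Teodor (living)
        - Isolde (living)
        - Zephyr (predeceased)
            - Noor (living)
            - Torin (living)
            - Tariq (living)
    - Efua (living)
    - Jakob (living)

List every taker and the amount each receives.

Zubin first takes £75,000, leaving a balance of £7,500,000. Zubin then takes two-fifths of the balance (£3,000,000), for a total of £3,075,000. The remaining £4,500,000 passes to the descendants.
The descendants' portion (£4,500,000) is divided at the children's generation into 5 shares of £900,000. Efua and Jakob each take £900,000. The 3 shares of the deceased (Joris, Leilani, and Gideon) are combined into a pool of £2,700,000.
That pool (£2,700,000) is divided at the grandchildren's generation into 10 shares of £270,000. Cassia, Zane, Gustav, Valentina, Ursula, Vance, Teodor, and Isolde each take £270,000. The 2 shares of the deceased (Xiulan and Zephyr) are combined into a pool of £540,000.
That pool (£540,000) is divided at the great-grandchildren's generation equally among Nikolai, Chioma, Noor, Torin, and Tariq: £108,000 each.

Zubin: £3,075,000; Cassia: £270,000; Zane: £270,000; Gustav: £270,000; Nikolai: £108,000; Chioma: £108,000; Valentina: £270,000; Ursula: £270,000; Vance: £270,000; Teodor: £270,000; Isolde: £270,000; Noor: £108,000; Torin: £108,000; Tariq: £108,000; Efua: £900,000; Jakob: £900,000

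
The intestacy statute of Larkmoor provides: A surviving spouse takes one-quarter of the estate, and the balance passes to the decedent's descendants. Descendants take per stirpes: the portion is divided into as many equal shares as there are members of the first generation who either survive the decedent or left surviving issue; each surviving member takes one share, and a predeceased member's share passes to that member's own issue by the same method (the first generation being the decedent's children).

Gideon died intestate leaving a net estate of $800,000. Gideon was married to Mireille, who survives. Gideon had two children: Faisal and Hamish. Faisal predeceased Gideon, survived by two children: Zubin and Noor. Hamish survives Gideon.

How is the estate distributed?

Mireille takes one-quarter of $800,000 = $200,000. The remaining $600,000 passes to the descendants.
The descendants' portion ($600,000) is divided into 2 shares of $300,000: Hamish takes $300,000; Faisal's $300,000 share passes to Faisal's issue.
Faisal's share ($300,000) is divided into 2 shares of $150,000: Zubin and Noor each take $150,000.

Mireille: $200,000; Zubin: $150,000; Noor: $150,000; Hamish: $300,000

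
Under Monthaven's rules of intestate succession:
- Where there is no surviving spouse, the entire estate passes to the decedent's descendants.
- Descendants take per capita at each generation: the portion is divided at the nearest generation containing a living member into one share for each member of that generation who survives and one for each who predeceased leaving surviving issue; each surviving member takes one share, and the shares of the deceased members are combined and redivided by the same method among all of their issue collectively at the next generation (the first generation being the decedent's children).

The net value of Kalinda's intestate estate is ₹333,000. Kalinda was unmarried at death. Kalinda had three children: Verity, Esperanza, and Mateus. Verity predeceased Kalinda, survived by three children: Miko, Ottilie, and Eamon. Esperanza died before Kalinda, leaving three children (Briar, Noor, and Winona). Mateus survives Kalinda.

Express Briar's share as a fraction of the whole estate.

Briar receives 1/9 of the estate.

The entire ₹333,000 passes to the descendants.
That amount (₹333,000) is divided at the children's generation into 3 shares of ₹111,000. Mateus takes ₹111,000. The 2 shares of the deceased (Verity and Esperanza) are combined into a pool of ₹222,000.
That pool (₹222,000) is divided at the grandchildren's generation equally among Miko, Ottilie, Eamon, Briar, Noor, and Winona: ₹37,000 each.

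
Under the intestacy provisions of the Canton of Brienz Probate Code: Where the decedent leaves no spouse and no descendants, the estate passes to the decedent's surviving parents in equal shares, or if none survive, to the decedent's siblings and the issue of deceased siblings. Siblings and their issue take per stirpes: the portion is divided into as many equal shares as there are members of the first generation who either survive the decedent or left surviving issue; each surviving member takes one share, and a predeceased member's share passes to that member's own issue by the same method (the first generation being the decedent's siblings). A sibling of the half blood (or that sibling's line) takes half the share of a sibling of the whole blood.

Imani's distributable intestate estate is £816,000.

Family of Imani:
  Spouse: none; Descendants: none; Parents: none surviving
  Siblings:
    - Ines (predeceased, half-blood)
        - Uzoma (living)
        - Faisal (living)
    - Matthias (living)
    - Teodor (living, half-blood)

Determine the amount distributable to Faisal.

The entire £816,000 passes to the siblings and their issue.
Counting each half-blood sibling's line as half a unit, there are 2 units in £816,000, so one unit is £408,000. Whole-blood lines (Matthias) take £408,000 each; half-blood lines (Ines and Teodor) take £204,000 each.
Ines's share (£204,000) is divided into 2 shares of £102,000: Uzoma and Faisal each take £102,000.

Faisal receives £102,000.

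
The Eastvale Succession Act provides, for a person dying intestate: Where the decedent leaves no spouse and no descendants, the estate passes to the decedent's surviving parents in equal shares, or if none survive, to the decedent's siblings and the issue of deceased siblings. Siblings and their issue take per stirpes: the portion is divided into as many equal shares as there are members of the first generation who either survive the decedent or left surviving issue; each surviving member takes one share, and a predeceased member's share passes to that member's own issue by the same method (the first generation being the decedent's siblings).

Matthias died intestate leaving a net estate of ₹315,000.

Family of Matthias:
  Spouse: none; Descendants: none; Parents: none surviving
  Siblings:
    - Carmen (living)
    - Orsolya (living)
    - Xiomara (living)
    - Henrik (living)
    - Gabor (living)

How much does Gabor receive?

Gabor receives ₹63,000.

The entire ₹315,000 passes to the siblings and their issue.
That amount (₹315,000) is divided into 5 shares of ₹63,000: Carmen, Orsolya, Xiomara, Henrik, and Gabor each take ₹63,000.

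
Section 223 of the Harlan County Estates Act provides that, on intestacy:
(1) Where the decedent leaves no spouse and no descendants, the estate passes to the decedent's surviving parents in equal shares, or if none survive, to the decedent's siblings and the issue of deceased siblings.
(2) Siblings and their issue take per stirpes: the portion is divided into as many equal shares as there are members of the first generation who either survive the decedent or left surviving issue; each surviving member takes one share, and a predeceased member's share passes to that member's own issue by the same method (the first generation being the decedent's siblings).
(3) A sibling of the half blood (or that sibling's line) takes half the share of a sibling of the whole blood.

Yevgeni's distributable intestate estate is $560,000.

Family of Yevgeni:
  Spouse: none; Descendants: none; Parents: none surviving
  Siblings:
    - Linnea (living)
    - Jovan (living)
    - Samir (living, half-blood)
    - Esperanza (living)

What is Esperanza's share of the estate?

The entire $560,000 passes to the siblings and their issue.
Counting each half-blood sibling's line as half a unit, there are 7/2 units in $560,000, so one unit is $160,000. Whole-blood lines (Linnea, Jovan, and Esperanza) take $160,000 each; half-blood lines (Samir) take $80,000 each.

Esperanza receives $160,000.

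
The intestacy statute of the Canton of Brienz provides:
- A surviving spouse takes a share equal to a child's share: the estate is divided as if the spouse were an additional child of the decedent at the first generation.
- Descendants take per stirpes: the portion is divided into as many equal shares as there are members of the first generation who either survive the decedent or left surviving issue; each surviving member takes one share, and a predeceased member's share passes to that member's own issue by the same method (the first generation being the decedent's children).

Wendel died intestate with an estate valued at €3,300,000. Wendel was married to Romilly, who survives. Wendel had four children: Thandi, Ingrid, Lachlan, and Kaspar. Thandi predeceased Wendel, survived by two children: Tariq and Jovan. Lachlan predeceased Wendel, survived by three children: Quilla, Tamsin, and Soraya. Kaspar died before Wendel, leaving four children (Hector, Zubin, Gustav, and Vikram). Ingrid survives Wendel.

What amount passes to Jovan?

Jovan receives €330,000.

The spouse counts as an additional share at the children's level, so there are 5 primary shares of €660,000. Romilly takes one such share (€660,000).
The children's combined portion (€2,640,000) is divided into 4 shares of €660,000: Ingrid takes €660,000; Thandi's €660,000 share passes to Thandi's issue; Lachlan's €660,000 share passes to Lachlan's issue; Kaspar's €660,000 share passes to Kaspar's issue.
Thandi's share (€660,000) is divided into 2 shares of €330,000: Tariq and Jovan each take €330,000.
Lachlan's share (€660,000) is divided into 3 shares of €220,000: Quilla, Tamsin, and Soraya each take €220,000.
Kaspar's share (€660,000) is divided into 4 shares of €165,000: Hector, Zubin, Gustav, and Vikram each take €165,000.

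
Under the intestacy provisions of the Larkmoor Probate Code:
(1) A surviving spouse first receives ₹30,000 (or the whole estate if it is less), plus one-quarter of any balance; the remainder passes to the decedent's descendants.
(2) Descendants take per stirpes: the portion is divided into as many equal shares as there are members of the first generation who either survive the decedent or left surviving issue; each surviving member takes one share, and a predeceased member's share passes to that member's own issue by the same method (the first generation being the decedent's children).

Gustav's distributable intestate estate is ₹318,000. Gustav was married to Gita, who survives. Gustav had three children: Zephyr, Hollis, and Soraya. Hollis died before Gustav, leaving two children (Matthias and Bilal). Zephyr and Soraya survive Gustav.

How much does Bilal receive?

Bilal receives ₹36,000.

Gita first takes ₹30,000, leaving a balance of ₹288,000. Gita then takes one-quarter of the balance (₹72,000), for a total of ₹102,000. The remaining ₹216,000 passes to the descendants.
The descendants' portion (₹216,000) is divided into 3 shares of ₹72,000: Zephyr and Soraya each take ₹72,000; Hollis's ₹72,000 share passes to Hollis's issue.
Hollis's share (₹72,000) is divided into 2 shares of ₹36,000: Matthias and Bilal each take ₹36,000.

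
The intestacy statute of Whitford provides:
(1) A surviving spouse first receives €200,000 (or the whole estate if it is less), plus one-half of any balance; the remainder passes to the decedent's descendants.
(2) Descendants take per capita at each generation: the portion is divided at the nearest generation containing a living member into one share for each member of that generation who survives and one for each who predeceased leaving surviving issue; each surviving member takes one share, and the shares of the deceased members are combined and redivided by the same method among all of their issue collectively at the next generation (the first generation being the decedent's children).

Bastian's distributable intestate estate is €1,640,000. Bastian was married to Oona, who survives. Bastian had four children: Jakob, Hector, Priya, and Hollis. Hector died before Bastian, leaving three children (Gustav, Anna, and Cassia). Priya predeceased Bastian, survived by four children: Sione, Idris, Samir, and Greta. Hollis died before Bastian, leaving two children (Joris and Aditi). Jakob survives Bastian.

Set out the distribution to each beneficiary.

Oona first takes €200,000, leaving a balance of €1,440,000. Oona then takes one-half of the balance (€720,000), for a total of €920,000. The remaining €720,000 passes to the descendants.
The descendants' portion (€720,000) is divided at the children's generation into 4 shares of €180,000. Jakob takes €180,000. The 3 shares of the deceased (Hector, Priya, and Hollis) are combined into a pool of €540,000.
That pool (€540,000) is divided at the grandchildren's generation equally among Gustav, Anna, Cassia, Sione, Idris, Samir, Greta, Joris, and Aditi: €60,000 each.

Oona: €920,000; Jakob: €180,000; Gustav: €60,000; Anna: €60,000; Cassia: €60,000; Sione: €60,000; Idris: €60,000; Samir: €60,000; Greta: €60,000; Joris: €60,000; Aditi: €60,000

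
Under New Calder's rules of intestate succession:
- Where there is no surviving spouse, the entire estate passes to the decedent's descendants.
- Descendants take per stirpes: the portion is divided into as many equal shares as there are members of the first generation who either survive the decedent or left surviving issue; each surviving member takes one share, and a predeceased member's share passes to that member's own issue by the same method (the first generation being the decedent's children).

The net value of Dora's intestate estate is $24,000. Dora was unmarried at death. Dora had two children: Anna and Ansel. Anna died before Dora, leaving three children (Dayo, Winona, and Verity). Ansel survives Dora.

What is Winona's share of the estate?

Winona receives $4,000.

The entire $24,000 passes to the descendants.
That amount ($24,000) is divided into 2 shares of $12,000: Ansel takes $12,000; Anna's $12,000 share passes to Anna's issue.
Anna's share ($12,000) is divided into 3 shares of $4,000: Dayo, Winona, and Verity each take $4,000.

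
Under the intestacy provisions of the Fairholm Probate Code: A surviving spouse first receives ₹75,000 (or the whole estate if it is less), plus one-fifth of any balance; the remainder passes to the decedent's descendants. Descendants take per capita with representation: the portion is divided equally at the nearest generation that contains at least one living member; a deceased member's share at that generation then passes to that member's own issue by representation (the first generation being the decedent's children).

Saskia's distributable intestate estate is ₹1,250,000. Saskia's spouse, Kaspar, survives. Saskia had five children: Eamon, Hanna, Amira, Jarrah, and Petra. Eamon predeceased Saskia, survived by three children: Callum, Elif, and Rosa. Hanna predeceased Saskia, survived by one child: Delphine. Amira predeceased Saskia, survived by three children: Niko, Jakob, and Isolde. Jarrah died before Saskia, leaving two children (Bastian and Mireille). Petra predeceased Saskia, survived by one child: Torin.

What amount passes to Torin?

Kaspar first takes ₹75,000, leaving a balance of ₹1,175,000. Kaspar then takes one-fifth of the balance (₹235,000), for a total of ₹310,000. The remaining ₹940,000 passes to the descendants.
No child survives, so the initial division is made at the grandchildren's generation.
The descendants' portion (₹940,000) is divided into 10 shares of ₹94,000: Callum, Elif, Rosa, Delphine, Niko, Jakob, Isolde, Bastian, Mireille, and Torin each take ₹94,000.

Torin receives ₹94,000.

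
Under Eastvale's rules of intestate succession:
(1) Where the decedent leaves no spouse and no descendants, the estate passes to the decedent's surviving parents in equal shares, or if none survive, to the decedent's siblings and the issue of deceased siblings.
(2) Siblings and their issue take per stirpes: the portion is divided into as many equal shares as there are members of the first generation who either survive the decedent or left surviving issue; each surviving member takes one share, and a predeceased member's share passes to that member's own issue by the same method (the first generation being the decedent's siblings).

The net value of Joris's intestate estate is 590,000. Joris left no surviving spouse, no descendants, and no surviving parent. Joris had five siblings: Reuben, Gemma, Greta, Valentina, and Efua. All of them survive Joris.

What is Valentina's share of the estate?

Valentina receives 118,000.

The entire 590,000 passes to the siblings and their issue.
That amount (590,000) is divided into 5 shares of 118,000: Reuben, Gemma, Greta, Valentina, and Efua each take 118,000.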